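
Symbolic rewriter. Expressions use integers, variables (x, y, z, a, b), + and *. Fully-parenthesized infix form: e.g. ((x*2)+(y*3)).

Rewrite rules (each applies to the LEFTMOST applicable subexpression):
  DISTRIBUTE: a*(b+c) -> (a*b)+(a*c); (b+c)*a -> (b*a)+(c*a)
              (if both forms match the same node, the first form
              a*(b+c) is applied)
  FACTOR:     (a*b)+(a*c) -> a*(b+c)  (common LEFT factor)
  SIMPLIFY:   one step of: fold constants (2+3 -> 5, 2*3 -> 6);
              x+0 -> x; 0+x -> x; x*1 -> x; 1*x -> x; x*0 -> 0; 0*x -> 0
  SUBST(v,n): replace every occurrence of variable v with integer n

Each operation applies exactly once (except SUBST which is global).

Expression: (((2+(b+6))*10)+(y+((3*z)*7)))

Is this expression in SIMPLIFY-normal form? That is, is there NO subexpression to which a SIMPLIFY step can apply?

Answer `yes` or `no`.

Answer: yes

Derivation:
Expression: (((2+(b+6))*10)+(y+((3*z)*7)))
Scanning for simplifiable subexpressions (pre-order)...
  at root: (((2+(b+6))*10)+(y+((3*z)*7))) (not simplifiable)
  at L: ((2+(b+6))*10) (not simplifiable)
  at LL: (2+(b+6)) (not simplifiable)
  at LLR: (b+6) (not simplifiable)
  at R: (y+((3*z)*7)) (not simplifiable)
  at RR: ((3*z)*7) (not simplifiable)
  at RRL: (3*z) (not simplifiable)
Result: no simplifiable subexpression found -> normal form.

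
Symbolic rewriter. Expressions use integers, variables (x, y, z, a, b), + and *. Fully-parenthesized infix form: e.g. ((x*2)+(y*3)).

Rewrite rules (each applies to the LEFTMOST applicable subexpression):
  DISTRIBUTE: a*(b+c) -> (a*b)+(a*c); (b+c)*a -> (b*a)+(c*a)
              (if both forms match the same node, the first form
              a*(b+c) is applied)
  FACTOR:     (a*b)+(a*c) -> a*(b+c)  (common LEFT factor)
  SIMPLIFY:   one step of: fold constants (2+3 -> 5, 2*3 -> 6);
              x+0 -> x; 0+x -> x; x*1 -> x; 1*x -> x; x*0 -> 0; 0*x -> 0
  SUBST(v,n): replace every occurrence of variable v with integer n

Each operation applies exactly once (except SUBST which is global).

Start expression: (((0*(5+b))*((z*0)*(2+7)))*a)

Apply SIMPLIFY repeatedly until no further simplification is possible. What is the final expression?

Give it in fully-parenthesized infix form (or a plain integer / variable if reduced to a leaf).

Start: (((0*(5+b))*((z*0)*(2+7)))*a)
Step 1: at LL: (0*(5+b)) -> 0; overall: (((0*(5+b))*((z*0)*(2+7)))*a) -> ((0*((z*0)*(2+7)))*a)
Step 2: at L: (0*((z*0)*(2+7))) -> 0; overall: ((0*((z*0)*(2+7)))*a) -> (0*a)
Step 3: at root: (0*a) -> 0; overall: (0*a) -> 0
Fixed point: 0

Answer: 0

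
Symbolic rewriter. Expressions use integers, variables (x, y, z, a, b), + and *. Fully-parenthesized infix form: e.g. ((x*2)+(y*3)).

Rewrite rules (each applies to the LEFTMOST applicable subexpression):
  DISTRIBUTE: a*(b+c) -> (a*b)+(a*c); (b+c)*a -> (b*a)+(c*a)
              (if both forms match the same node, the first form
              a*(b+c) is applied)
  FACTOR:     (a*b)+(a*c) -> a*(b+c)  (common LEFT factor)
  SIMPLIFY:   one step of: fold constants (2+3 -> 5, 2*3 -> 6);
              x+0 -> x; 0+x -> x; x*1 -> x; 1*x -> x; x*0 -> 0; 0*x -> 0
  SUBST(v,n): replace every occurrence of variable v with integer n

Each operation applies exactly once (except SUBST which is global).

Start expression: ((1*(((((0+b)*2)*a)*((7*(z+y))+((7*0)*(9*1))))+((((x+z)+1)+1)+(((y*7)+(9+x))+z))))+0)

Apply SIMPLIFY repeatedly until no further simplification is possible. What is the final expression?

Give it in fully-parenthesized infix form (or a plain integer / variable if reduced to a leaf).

Start: ((1*(((((0+b)*2)*a)*((7*(z+y))+((7*0)*(9*1))))+((((x+z)+1)+1)+(((y*7)+(9+x))+z))))+0)
Step 1: at root: ((1*(((((0+b)*2)*a)*((7*(z+y))+((7*0)*(9*1))))+((((x+z)+1)+1)+(((y*7)+(9+x))+z))))+0) -> (1*(((((0+b)*2)*a)*((7*(z+y))+((7*0)*(9*1))))+((((x+z)+1)+1)+(((y*7)+(9+x))+z)))); overall: ((1*(((((0+b)*2)*a)*((7*(z+y))+((7*0)*(9*1))))+((((x+z)+1)+1)+(((y*7)+(9+x))+z))))+0) -> (1*(((((0+b)*2)*a)*((7*(z+y))+((7*0)*(9*1))))+((((x+z)+1)+1)+(((y*7)+(9+x))+z))))
Step 2: at root: (1*(((((0+b)*2)*a)*((7*(z+y))+((7*0)*(9*1))))+((((x+z)+1)+1)+(((y*7)+(9+x))+z)))) -> (((((0+b)*2)*a)*((7*(z+y))+((7*0)*(9*1))))+((((x+z)+1)+1)+(((y*7)+(9+x))+z))); overall: (1*(((((0+b)*2)*a)*((7*(z+y))+((7*0)*(9*1))))+((((x+z)+1)+1)+(((y*7)+(9+x))+z)))) -> (((((0+b)*2)*a)*((7*(z+y))+((7*0)*(9*1))))+((((x+z)+1)+1)+(((y*7)+(9+x))+z)))
Step 3: at LLLL: (0+b) -> b; overall: (((((0+b)*2)*a)*((7*(z+y))+((7*0)*(9*1))))+((((x+z)+1)+1)+(((y*7)+(9+x))+z))) -> ((((b*2)*a)*((7*(z+y))+((7*0)*(9*1))))+((((x+z)+1)+1)+(((y*7)+(9+x))+z)))
Step 4: at LRRL: (7*0) -> 0; overall: ((((b*2)*a)*((7*(z+y))+((7*0)*(9*1))))+((((x+z)+1)+1)+(((y*7)+(9+x))+z))) -> ((((b*2)*a)*((7*(z+y))+(0*(9*1))))+((((x+z)+1)+1)+(((y*7)+(9+x))+z)))
Step 5: at LRR: (0*(9*1)) -> 0; overall: ((((b*2)*a)*((7*(z+y))+(0*(9*1))))+((((x+z)+1)+1)+(((y*7)+(9+x))+z))) -> ((((b*2)*a)*((7*(z+y))+0))+((((x+z)+1)+1)+(((y*7)+(9+x))+z)))
Step 6: at LR: ((7*(z+y))+0) -> (7*(z+y)); overall: ((((b*2)*a)*((7*(z+y))+0))+((((x+z)+1)+1)+(((y*7)+(9+x))+z))) -> ((((b*2)*a)*(7*(z+y)))+((((x+z)+1)+1)+(((y*7)+(9+x))+z)))
Fixed point: ((((b*2)*a)*(7*(z+y)))+((((x+z)+1)+1)+(((y*7)+(9+x))+z)))

Answer: ((((b*2)*a)*(7*(z+y)))+((((x+z)+1)+1)+(((y*7)+(9+x))+z)))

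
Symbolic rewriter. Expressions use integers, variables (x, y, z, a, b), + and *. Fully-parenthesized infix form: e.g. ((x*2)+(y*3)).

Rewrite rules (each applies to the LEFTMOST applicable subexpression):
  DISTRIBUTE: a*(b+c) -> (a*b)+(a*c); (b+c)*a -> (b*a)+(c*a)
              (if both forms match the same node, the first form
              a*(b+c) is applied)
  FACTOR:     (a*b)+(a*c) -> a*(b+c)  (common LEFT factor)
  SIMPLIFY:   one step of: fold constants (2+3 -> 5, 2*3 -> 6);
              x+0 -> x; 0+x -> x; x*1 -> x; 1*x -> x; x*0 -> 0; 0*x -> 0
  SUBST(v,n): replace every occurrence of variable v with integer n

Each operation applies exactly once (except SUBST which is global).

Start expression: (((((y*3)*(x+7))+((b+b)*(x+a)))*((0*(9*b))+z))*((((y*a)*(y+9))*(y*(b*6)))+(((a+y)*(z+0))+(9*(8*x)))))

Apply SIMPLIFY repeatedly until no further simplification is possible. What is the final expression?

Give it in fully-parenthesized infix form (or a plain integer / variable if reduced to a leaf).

Start: (((((y*3)*(x+7))+((b+b)*(x+a)))*((0*(9*b))+z))*((((y*a)*(y+9))*(y*(b*6)))+(((a+y)*(z+0))+(9*(8*x)))))
Step 1: at LRL: (0*(9*b)) -> 0; overall: (((((y*3)*(x+7))+((b+b)*(x+a)))*((0*(9*b))+z))*((((y*a)*(y+9))*(y*(b*6)))+(((a+y)*(z+0))+(9*(8*x))))) -> (((((y*3)*(x+7))+((b+b)*(x+a)))*(0+z))*((((y*a)*(y+9))*(y*(b*6)))+(((a+y)*(z+0))+(9*(8*x)))))
Step 2: at LR: (0+z) -> z; overall: (((((y*3)*(x+7))+((b+b)*(x+a)))*(0+z))*((((y*a)*(y+9))*(y*(b*6)))+(((a+y)*(z+0))+(9*(8*x))))) -> (((((y*3)*(x+7))+((b+b)*(x+a)))*z)*((((y*a)*(y+9))*(y*(b*6)))+(((a+y)*(z+0))+(9*(8*x)))))
Step 3: at RRLR: (z+0) -> z; overall: (((((y*3)*(x+7))+((b+b)*(x+a)))*z)*((((y*a)*(y+9))*(y*(b*6)))+(((a+y)*(z+0))+(9*(8*x))))) -> (((((y*3)*(x+7))+((b+b)*(x+a)))*z)*((((y*a)*(y+9))*(y*(b*6)))+(((a+y)*z)+(9*(8*x)))))
Fixed point: (((((y*3)*(x+7))+((b+b)*(x+a)))*z)*((((y*a)*(y+9))*(y*(b*6)))+(((a+y)*z)+(9*(8*x)))))

Answer: (((((y*3)*(x+7))+((b+b)*(x+a)))*z)*((((y*a)*(y+9))*(y*(b*6)))+(((a+y)*z)+(9*(8*x)))))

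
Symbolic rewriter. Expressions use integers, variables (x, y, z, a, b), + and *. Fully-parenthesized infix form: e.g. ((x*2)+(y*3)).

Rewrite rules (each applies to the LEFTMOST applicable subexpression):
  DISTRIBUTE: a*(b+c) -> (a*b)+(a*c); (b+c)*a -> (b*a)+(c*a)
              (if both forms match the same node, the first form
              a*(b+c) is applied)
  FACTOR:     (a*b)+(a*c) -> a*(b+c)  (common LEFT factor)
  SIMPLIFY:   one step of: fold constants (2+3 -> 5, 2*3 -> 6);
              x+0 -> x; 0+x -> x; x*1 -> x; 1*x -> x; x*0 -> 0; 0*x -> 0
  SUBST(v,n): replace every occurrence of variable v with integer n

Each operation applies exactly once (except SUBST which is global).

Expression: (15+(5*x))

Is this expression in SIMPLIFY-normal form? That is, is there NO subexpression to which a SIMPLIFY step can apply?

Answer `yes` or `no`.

Answer: yes

Derivation:
Expression: (15+(5*x))
Scanning for simplifiable subexpressions (pre-order)...
  at root: (15+(5*x)) (not simplifiable)
  at R: (5*x) (not simplifiable)
Result: no simplifiable subexpression found -> normal form.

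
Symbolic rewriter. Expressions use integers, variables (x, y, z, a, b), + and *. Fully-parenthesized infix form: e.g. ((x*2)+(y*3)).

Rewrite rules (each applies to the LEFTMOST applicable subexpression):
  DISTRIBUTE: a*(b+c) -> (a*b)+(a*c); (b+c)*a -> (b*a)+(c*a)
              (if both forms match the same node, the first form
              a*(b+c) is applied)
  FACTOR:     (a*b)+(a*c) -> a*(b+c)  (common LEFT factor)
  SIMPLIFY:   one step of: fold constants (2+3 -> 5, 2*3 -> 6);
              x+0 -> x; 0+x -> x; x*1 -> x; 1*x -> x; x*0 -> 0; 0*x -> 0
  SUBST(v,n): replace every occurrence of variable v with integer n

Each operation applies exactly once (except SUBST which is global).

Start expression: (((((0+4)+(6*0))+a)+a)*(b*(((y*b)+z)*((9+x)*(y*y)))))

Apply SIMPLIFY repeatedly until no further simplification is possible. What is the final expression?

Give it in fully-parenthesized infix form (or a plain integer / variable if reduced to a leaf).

Start: (((((0+4)+(6*0))+a)+a)*(b*(((y*b)+z)*((9+x)*(y*y)))))
Step 1: at LLLL: (0+4) -> 4; overall: (((((0+4)+(6*0))+a)+a)*(b*(((y*b)+z)*((9+x)*(y*y))))) -> ((((4+(6*0))+a)+a)*(b*(((y*b)+z)*((9+x)*(y*y)))))
Step 2: at LLLR: (6*0) -> 0; overall: ((((4+(6*0))+a)+a)*(b*(((y*b)+z)*((9+x)*(y*y))))) -> ((((4+0)+a)+a)*(b*(((y*b)+z)*((9+x)*(y*y)))))
Step 3: at LLL: (4+0) -> 4; overall: ((((4+0)+a)+a)*(b*(((y*b)+z)*((9+x)*(y*y))))) -> (((4+a)+a)*(b*(((y*b)+z)*((9+x)*(y*y)))))
Fixed point: (((4+a)+a)*(b*(((y*b)+z)*((9+x)*(y*y)))))

Answer: (((4+a)+a)*(b*(((y*b)+z)*((9+x)*(y*y)))))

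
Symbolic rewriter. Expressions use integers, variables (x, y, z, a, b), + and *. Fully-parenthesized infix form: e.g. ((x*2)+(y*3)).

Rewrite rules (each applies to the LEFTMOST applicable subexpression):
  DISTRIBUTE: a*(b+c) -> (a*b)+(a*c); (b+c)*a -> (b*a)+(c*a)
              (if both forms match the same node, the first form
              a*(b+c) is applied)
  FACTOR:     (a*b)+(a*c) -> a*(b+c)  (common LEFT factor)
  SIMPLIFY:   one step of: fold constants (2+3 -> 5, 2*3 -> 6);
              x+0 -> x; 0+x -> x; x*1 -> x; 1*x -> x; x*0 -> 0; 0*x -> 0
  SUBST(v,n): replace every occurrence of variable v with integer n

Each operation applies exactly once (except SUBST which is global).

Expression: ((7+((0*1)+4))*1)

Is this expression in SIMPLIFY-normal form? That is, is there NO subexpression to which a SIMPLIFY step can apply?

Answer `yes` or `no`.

Expression: ((7+((0*1)+4))*1)
Scanning for simplifiable subexpressions (pre-order)...
  at root: ((7+((0*1)+4))*1) (SIMPLIFIABLE)
  at L: (7+((0*1)+4)) (not simplifiable)
  at LR: ((0*1)+4) (not simplifiable)
  at LRL: (0*1) (SIMPLIFIABLE)
Found simplifiable subexpr at path root: ((7+((0*1)+4))*1)
One SIMPLIFY step would give: (7+((0*1)+4))
-> NOT in normal form.

Answer: no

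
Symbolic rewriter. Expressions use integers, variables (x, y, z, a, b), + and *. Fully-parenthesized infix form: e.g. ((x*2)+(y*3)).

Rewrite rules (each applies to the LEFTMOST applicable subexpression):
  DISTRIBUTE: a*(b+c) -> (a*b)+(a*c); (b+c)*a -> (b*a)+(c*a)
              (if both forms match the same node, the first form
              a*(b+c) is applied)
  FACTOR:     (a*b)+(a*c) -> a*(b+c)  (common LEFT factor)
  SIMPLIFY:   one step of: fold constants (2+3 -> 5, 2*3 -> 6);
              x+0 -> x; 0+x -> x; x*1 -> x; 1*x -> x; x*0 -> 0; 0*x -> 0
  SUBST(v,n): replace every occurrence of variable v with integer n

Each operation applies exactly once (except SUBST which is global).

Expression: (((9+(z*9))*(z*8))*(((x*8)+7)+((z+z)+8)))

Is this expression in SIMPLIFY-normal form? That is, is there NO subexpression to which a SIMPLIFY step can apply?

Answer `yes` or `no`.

Answer: yes

Derivation:
Expression: (((9+(z*9))*(z*8))*(((x*8)+7)+((z+z)+8)))
Scanning for simplifiable subexpressions (pre-order)...
  at root: (((9+(z*9))*(z*8))*(((x*8)+7)+((z+z)+8))) (not simplifiable)
  at L: ((9+(z*9))*(z*8)) (not simplifiable)
  at LL: (9+(z*9)) (not simplifiable)
  at LLR: (z*9) (not simplifiable)
  at LR: (z*8) (not simplifiable)
  at R: (((x*8)+7)+((z+z)+8)) (not simplifiable)
  at RL: ((x*8)+7) (not simplifiable)
  at RLL: (x*8) (not simplifiable)
  at RR: ((z+z)+8) (not simplifiable)
  at RRL: (z+z) (not simplifiable)
Result: no simplifiable subexpression found -> normal form.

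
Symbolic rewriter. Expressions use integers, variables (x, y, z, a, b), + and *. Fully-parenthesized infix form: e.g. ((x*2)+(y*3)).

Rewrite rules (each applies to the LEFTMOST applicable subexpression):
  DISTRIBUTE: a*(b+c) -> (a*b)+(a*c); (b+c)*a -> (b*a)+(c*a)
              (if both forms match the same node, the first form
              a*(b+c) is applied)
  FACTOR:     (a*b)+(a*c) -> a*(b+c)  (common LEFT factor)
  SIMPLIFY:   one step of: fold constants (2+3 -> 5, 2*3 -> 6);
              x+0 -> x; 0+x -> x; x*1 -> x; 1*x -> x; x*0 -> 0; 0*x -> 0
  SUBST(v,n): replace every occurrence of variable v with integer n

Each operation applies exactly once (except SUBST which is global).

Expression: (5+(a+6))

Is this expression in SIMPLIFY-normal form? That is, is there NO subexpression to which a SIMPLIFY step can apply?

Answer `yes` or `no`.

Expression: (5+(a+6))
Scanning for simplifiable subexpressions (pre-order)...
  at root: (5+(a+6)) (not simplifiable)
  at R: (a+6) (not simplifiable)
Result: no simplifiable subexpression found -> normal form.

Answer: yes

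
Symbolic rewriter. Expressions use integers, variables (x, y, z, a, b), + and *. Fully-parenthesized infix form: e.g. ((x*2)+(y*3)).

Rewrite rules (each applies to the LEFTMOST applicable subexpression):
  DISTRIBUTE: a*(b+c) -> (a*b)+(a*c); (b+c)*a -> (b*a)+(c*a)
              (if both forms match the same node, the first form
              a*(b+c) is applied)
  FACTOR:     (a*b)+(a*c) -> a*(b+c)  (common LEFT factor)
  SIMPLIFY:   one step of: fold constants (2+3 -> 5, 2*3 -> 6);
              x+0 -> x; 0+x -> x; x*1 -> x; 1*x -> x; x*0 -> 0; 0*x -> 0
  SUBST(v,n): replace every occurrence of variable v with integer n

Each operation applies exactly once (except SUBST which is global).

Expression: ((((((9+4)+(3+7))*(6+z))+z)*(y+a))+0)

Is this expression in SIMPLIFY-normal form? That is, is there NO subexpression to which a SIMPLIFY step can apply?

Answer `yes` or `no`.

Answer: no

Derivation:
Expression: ((((((9+4)+(3+7))*(6+z))+z)*(y+a))+0)
Scanning for simplifiable subexpressions (pre-order)...
  at root: ((((((9+4)+(3+7))*(6+z))+z)*(y+a))+0) (SIMPLIFIABLE)
  at L: (((((9+4)+(3+7))*(6+z))+z)*(y+a)) (not simplifiable)
  at LL: ((((9+4)+(3+7))*(6+z))+z) (not simplifiable)
  at LLL: (((9+4)+(3+7))*(6+z)) (not simplifiable)
  at LLLL: ((9+4)+(3+7)) (not simplifiable)
  at LLLLL: (9+4) (SIMPLIFIABLE)
  at LLLLR: (3+7) (SIMPLIFIABLE)
  at LLLR: (6+z) (not simplifiable)
  at LR: (y+a) (not simplifiable)
Found simplifiable subexpr at path root: ((((((9+4)+(3+7))*(6+z))+z)*(y+a))+0)
One SIMPLIFY step would give: (((((9+4)+(3+7))*(6+z))+z)*(y+a))
-> NOT in normal form.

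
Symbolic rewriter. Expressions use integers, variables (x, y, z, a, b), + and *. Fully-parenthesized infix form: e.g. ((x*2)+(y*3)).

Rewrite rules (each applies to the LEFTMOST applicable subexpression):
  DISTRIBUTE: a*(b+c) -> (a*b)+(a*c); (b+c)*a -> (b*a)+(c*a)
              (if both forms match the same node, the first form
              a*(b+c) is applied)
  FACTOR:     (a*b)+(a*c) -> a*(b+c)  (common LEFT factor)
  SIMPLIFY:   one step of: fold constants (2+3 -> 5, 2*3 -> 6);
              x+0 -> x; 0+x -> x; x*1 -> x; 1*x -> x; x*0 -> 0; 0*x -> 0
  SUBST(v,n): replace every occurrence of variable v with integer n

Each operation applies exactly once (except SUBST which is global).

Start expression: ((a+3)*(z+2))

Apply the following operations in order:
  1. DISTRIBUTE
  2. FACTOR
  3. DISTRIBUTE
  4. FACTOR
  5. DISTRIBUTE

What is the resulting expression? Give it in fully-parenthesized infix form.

Answer: (((a+3)*z)+((a+3)*2))

Derivation:
Start: ((a+3)*(z+2))
Apply DISTRIBUTE at root (target: ((a+3)*(z+2))): ((a+3)*(z+2)) -> (((a+3)*z)+((a+3)*2))
Apply FACTOR at root (target: (((a+3)*z)+((a+3)*2))): (((a+3)*z)+((a+3)*2)) -> ((a+3)*(z+2))
Apply DISTRIBUTE at root (target: ((a+3)*(z+2))): ((a+3)*(z+2)) -> (((a+3)*z)+((a+3)*2))
Apply FACTOR at root (target: (((a+3)*z)+((a+3)*2))): (((a+3)*z)+((a+3)*2)) -> ((a+3)*(z+2))
Apply DISTRIBUTE at root (target: ((a+3)*(z+2))): ((a+3)*(z+2)) -> (((a+3)*z)+((a+3)*2))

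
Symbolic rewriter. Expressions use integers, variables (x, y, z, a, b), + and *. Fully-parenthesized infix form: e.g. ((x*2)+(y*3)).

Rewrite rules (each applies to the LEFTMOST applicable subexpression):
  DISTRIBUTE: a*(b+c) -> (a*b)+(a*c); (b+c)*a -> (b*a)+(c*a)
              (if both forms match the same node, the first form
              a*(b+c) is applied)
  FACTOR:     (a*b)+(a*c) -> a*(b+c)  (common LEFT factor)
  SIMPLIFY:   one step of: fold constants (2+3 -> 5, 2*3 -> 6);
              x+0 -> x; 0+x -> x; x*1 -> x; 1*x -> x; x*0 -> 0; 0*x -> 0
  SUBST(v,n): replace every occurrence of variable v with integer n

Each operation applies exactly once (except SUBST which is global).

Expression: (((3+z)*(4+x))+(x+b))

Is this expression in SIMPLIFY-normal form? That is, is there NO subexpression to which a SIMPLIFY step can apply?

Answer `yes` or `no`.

Answer: yes

Derivation:
Expression: (((3+z)*(4+x))+(x+b))
Scanning for simplifiable subexpressions (pre-order)...
  at root: (((3+z)*(4+x))+(x+b)) (not simplifiable)
  at L: ((3+z)*(4+x)) (not simplifiable)
  at LL: (3+z) (not simplifiable)
  at LR: (4+x) (not simplifiable)
  at R: (x+b) (not simplifiable)
Result: no simplifiable subexpression found -> normal form.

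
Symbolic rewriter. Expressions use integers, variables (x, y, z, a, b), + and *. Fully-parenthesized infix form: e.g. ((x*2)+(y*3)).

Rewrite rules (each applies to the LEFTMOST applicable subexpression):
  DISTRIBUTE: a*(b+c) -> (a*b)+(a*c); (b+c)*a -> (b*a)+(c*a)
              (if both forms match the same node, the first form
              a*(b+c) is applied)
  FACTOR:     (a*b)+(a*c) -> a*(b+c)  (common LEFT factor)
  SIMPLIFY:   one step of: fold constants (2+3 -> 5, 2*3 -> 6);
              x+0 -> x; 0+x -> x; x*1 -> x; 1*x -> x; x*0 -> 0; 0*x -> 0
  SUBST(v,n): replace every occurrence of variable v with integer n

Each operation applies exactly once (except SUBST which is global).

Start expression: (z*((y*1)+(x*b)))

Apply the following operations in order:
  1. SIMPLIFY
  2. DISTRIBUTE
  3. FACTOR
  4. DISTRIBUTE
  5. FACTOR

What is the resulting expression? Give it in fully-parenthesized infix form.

Start: (z*((y*1)+(x*b)))
Apply SIMPLIFY at RL (target: (y*1)): (z*((y*1)+(x*b))) -> (z*(y+(x*b)))
Apply DISTRIBUTE at root (target: (z*(y+(x*b)))): (z*(y+(x*b))) -> ((z*y)+(z*(x*b)))
Apply FACTOR at root (target: ((z*y)+(z*(x*b)))): ((z*y)+(z*(x*b))) -> (z*(y+(x*b)))
Apply DISTRIBUTE at root (target: (z*(y+(x*b)))): (z*(y+(x*b))) -> ((z*y)+(z*(x*b)))
Apply FACTOR at root (target: ((z*y)+(z*(x*b)))): ((z*y)+(z*(x*b))) -> (z*(y+(x*b)))

Answer: (z*(y+(x*b)))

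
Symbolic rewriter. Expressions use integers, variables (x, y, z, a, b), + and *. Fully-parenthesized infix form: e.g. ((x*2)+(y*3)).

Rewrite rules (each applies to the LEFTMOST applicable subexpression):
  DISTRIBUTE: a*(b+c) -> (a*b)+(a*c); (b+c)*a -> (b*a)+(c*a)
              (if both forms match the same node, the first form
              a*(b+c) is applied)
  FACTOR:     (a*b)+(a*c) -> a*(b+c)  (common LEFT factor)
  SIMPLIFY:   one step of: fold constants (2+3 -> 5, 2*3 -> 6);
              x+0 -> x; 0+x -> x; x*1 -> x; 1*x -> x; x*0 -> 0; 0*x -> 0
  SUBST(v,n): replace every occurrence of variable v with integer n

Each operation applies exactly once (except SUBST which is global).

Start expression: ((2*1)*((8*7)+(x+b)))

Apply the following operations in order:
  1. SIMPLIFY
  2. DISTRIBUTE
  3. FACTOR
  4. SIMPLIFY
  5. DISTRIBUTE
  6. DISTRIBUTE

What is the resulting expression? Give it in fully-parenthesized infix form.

Start: ((2*1)*((8*7)+(x+b)))
Apply SIMPLIFY at L (target: (2*1)): ((2*1)*((8*7)+(x+b))) -> (2*((8*7)+(x+b)))
Apply DISTRIBUTE at root (target: (2*((8*7)+(x+b)))): (2*((8*7)+(x+b))) -> ((2*(8*7))+(2*(x+b)))
Apply FACTOR at root (target: ((2*(8*7))+(2*(x+b)))): ((2*(8*7))+(2*(x+b))) -> (2*((8*7)+(x+b)))
Apply SIMPLIFY at RL (target: (8*7)): (2*((8*7)+(x+b))) -> (2*(56+(x+b)))
Apply DISTRIBUTE at root (target: (2*(56+(x+b)))): (2*(56+(x+b))) -> ((2*56)+(2*(x+b)))
Apply DISTRIBUTE at R (target: (2*(x+b))): ((2*56)+(2*(x+b))) -> ((2*56)+((2*x)+(2*b)))

Answer: ((2*56)+((2*x)+(2*b)))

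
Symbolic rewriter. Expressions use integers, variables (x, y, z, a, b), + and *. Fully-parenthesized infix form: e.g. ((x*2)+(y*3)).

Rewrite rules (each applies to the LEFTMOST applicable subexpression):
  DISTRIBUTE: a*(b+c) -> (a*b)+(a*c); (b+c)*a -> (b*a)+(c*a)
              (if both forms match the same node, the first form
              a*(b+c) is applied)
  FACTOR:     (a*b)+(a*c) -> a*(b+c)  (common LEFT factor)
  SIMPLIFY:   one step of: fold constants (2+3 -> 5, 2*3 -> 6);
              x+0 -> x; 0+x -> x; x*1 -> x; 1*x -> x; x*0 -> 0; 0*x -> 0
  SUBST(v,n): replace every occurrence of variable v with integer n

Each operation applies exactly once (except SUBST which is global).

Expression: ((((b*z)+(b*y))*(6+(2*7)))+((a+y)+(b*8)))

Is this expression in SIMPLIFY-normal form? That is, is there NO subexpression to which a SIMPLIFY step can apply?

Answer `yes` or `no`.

Answer: no

Derivation:
Expression: ((((b*z)+(b*y))*(6+(2*7)))+((a+y)+(b*8)))
Scanning for simplifiable subexpressions (pre-order)...
  at root: ((((b*z)+(b*y))*(6+(2*7)))+((a+y)+(b*8))) (not simplifiable)
  at L: (((b*z)+(b*y))*(6+(2*7))) (not simplifiable)
  at LL: ((b*z)+(b*y)) (not simplifiable)
  at LLL: (b*z) (not simplifiable)
  at LLR: (b*y) (not simplifiable)
  at LR: (6+(2*7)) (not simplifiable)
  at LRR: (2*7) (SIMPLIFIABLE)
  at R: ((a+y)+(b*8)) (not simplifiable)
  at RL: (a+y) (not simplifiable)
  at RR: (b*8) (not simplifiable)
Found simplifiable subexpr at path LRR: (2*7)
One SIMPLIFY step would give: ((((b*z)+(b*y))*(6+14))+((a+y)+(b*8)))
-> NOT in normal form.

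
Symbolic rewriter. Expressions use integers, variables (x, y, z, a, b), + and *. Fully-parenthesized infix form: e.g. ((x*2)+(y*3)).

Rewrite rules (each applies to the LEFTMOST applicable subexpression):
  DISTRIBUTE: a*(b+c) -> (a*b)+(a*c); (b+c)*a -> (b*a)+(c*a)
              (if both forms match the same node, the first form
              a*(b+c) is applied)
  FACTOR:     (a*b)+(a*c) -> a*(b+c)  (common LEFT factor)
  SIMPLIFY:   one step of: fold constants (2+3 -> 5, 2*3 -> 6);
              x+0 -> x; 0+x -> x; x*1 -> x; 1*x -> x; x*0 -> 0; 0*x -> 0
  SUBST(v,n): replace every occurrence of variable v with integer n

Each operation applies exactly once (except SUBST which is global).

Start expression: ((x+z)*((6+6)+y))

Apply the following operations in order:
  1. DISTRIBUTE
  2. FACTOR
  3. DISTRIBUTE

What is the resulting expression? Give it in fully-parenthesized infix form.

Answer: (((x+z)*(6+6))+((x+z)*y))

Derivation:
Start: ((x+z)*((6+6)+y))
Apply DISTRIBUTE at root (target: ((x+z)*((6+6)+y))): ((x+z)*((6+6)+y)) -> (((x+z)*(6+6))+((x+z)*y))
Apply FACTOR at root (target: (((x+z)*(6+6))+((x+z)*y))): (((x+z)*(6+6))+((x+z)*y)) -> ((x+z)*((6+6)+y))
Apply DISTRIBUTE at root (target: ((x+z)*((6+6)+y))): ((x+z)*((6+6)+y)) -> (((x+z)*(6+6))+((x+z)*y))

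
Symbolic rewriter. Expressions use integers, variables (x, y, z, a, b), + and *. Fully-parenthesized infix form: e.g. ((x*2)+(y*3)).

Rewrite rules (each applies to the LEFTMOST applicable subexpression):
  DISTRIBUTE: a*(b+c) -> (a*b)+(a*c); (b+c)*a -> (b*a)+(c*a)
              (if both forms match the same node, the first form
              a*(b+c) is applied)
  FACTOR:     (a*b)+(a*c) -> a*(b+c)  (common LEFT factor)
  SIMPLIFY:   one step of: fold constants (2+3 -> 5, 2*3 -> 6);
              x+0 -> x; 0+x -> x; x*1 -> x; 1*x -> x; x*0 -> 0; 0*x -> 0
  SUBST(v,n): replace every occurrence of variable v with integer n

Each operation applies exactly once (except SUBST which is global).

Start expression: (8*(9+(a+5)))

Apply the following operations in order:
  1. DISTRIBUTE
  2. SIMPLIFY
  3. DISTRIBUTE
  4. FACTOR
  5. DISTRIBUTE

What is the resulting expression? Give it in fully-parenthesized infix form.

Start: (8*(9+(a+5)))
Apply DISTRIBUTE at root (target: (8*(9+(a+5)))): (8*(9+(a+5))) -> ((8*9)+(8*(a+5)))
Apply SIMPLIFY at L (target: (8*9)): ((8*9)+(8*(a+5))) -> (72+(8*(a+5)))
Apply DISTRIBUTE at R (target: (8*(a+5))): (72+(8*(a+5))) -> (72+((8*a)+(8*5)))
Apply FACTOR at R (target: ((8*a)+(8*5))): (72+((8*a)+(8*5))) -> (72+(8*(a+5)))
Apply DISTRIBUTE at R (target: (8*(a+5))): (72+(8*(a+5))) -> (72+((8*a)+(8*5)))

Answer: (72+((8*a)+(8*5)))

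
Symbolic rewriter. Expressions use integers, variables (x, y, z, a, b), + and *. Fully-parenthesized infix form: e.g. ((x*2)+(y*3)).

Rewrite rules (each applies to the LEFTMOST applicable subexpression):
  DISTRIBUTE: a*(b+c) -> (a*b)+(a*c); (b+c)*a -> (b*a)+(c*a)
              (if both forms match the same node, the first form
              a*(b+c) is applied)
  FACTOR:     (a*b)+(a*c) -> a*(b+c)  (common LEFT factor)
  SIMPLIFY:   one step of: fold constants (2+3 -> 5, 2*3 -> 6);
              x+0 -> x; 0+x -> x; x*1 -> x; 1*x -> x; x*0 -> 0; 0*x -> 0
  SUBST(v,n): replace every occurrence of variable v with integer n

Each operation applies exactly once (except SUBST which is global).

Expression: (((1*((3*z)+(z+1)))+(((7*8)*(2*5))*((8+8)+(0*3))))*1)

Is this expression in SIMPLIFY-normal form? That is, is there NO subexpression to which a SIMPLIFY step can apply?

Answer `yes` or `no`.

Answer: no

Derivation:
Expression: (((1*((3*z)+(z+1)))+(((7*8)*(2*5))*((8+8)+(0*3))))*1)
Scanning for simplifiable subexpressions (pre-order)...
  at root: (((1*((3*z)+(z+1)))+(((7*8)*(2*5))*((8+8)+(0*3))))*1) (SIMPLIFIABLE)
  at L: ((1*((3*z)+(z+1)))+(((7*8)*(2*5))*((8+8)+(0*3)))) (not simplifiable)
  at LL: (1*((3*z)+(z+1))) (SIMPLIFIABLE)
  at LLR: ((3*z)+(z+1)) (not simplifiable)
  at LLRL: (3*z) (not simplifiable)
  at LLRR: (z+1) (not simplifiable)
  at LR: (((7*8)*(2*5))*((8+8)+(0*3))) (not simplifiable)
  at LRL: ((7*8)*(2*5)) (not simplifiable)
  at LRLL: (7*8) (SIMPLIFIABLE)
  at LRLR: (2*5) (SIMPLIFIABLE)
  at LRR: ((8+8)+(0*3)) (not simplifiable)
  at LRRL: (8+8) (SIMPLIFIABLE)
  at LRRR: (0*3) (SIMPLIFIABLE)
Found simplifiable subexpr at path root: (((1*((3*z)+(z+1)))+(((7*8)*(2*5))*((8+8)+(0*3))))*1)
One SIMPLIFY step would give: ((1*((3*z)+(z+1)))+(((7*8)*(2*5))*((8+8)+(0*3))))
-> NOT in normal form.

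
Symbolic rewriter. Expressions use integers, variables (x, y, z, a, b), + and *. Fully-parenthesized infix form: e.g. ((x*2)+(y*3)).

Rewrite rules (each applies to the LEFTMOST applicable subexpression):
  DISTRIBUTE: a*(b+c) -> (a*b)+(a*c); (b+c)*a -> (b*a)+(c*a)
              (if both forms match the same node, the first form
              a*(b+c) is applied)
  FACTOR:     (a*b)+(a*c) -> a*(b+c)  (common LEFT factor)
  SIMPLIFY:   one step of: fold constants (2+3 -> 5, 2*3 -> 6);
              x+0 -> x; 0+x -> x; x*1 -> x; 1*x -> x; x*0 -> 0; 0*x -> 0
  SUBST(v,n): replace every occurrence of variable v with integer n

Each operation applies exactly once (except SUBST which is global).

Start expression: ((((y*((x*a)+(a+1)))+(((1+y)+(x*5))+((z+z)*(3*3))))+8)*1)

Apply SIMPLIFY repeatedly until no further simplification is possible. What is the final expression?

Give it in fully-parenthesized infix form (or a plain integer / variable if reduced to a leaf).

Start: ((((y*((x*a)+(a+1)))+(((1+y)+(x*5))+((z+z)*(3*3))))+8)*1)
Step 1: at root: ((((y*((x*a)+(a+1)))+(((1+y)+(x*5))+((z+z)*(3*3))))+8)*1) -> (((y*((x*a)+(a+1)))+(((1+y)+(x*5))+((z+z)*(3*3))))+8); overall: ((((y*((x*a)+(a+1)))+(((1+y)+(x*5))+((z+z)*(3*3))))+8)*1) -> (((y*((x*a)+(a+1)))+(((1+y)+(x*5))+((z+z)*(3*3))))+8)
Step 2: at LRRR: (3*3) -> 9; overall: (((y*((x*a)+(a+1)))+(((1+y)+(x*5))+((z+z)*(3*3))))+8) -> (((y*((x*a)+(a+1)))+(((1+y)+(x*5))+((z+z)*9)))+8)
Fixed point: (((y*((x*a)+(a+1)))+(((1+y)+(x*5))+((z+z)*9)))+8)

Answer: (((y*((x*a)+(a+1)))+(((1+y)+(x*5))+((z+z)*9)))+8)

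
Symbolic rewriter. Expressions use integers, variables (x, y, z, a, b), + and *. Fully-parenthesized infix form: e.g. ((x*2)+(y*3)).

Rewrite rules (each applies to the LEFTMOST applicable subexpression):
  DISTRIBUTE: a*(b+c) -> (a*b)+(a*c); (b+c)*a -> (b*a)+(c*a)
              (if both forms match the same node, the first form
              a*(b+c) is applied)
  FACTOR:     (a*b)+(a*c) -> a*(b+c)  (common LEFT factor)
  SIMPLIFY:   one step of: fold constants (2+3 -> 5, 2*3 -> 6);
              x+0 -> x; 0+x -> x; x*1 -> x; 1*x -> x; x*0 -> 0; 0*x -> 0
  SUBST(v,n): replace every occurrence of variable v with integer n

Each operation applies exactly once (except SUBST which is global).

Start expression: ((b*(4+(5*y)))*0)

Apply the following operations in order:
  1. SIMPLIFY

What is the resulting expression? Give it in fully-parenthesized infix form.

Answer: 0

Derivation:
Start: ((b*(4+(5*y)))*0)
Apply SIMPLIFY at root (target: ((b*(4+(5*y)))*0)): ((b*(4+(5*y)))*0) -> 0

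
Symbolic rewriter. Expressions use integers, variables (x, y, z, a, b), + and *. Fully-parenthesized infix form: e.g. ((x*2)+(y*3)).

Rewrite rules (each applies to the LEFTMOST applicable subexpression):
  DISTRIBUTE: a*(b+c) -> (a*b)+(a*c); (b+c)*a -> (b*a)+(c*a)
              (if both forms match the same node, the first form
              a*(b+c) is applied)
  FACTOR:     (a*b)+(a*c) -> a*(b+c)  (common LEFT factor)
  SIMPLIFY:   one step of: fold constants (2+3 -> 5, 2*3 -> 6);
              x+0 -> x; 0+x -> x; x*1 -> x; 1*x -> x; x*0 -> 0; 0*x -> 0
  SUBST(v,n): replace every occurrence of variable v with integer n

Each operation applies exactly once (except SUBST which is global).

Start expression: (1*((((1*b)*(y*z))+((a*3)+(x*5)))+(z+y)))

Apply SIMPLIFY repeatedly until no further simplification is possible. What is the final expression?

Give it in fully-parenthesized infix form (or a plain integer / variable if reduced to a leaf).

Start: (1*((((1*b)*(y*z))+((a*3)+(x*5)))+(z+y)))
Step 1: at root: (1*((((1*b)*(y*z))+((a*3)+(x*5)))+(z+y))) -> ((((1*b)*(y*z))+((a*3)+(x*5)))+(z+y)); overall: (1*((((1*b)*(y*z))+((a*3)+(x*5)))+(z+y))) -> ((((1*b)*(y*z))+((a*3)+(x*5)))+(z+y))
Step 2: at LLL: (1*b) -> b; overall: ((((1*b)*(y*z))+((a*3)+(x*5)))+(z+y)) -> (((b*(y*z))+((a*3)+(x*5)))+(z+y))
Fixed point: (((b*(y*z))+((a*3)+(x*5)))+(z+y))

Answer: (((b*(y*z))+((a*3)+(x*5)))+(z+y))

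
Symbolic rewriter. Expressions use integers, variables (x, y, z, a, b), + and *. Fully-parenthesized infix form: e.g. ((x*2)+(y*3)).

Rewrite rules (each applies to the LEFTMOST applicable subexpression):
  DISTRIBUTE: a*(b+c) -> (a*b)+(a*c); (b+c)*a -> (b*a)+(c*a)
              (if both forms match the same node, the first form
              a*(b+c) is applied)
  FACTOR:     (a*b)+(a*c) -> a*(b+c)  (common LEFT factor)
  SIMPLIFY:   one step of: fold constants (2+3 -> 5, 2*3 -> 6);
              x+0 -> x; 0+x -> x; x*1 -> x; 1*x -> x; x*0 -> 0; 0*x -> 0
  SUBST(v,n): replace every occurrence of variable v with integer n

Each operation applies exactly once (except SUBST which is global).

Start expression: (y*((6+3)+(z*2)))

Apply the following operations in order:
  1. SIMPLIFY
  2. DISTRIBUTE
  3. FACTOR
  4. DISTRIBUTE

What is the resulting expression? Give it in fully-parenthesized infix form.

Answer: ((y*9)+(y*(z*2)))

Derivation:
Start: (y*((6+3)+(z*2)))
Apply SIMPLIFY at RL (target: (6+3)): (y*((6+3)+(z*2))) -> (y*(9+(z*2)))
Apply DISTRIBUTE at root (target: (y*(9+(z*2)))): (y*(9+(z*2))) -> ((y*9)+(y*(z*2)))
Apply FACTOR at root (target: ((y*9)+(y*(z*2)))): ((y*9)+(y*(z*2))) -> (y*(9+(z*2)))
Apply DISTRIBUTE at root (target: (y*(9+(z*2)))): (y*(9+(z*2))) -> ((y*9)+(y*(z*2)))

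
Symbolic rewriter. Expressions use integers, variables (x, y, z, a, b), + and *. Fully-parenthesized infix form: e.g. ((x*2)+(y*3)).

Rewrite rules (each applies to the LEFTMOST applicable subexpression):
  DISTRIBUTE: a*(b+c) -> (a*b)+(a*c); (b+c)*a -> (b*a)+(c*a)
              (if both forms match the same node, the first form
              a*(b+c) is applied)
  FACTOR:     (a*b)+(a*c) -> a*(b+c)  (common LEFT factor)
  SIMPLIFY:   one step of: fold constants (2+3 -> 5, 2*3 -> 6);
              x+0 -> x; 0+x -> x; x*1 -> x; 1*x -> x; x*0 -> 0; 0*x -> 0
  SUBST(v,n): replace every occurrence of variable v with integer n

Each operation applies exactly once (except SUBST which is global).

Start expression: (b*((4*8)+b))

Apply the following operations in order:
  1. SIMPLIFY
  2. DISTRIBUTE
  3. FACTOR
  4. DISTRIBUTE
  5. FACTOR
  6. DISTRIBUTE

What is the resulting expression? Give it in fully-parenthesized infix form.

Start: (b*((4*8)+b))
Apply SIMPLIFY at RL (target: (4*8)): (b*((4*8)+b)) -> (b*(32+b))
Apply DISTRIBUTE at root (target: (b*(32+b))): (b*(32+b)) -> ((b*32)+(b*b))
Apply FACTOR at root (target: ((b*32)+(b*b))): ((b*32)+(b*b)) -> (b*(32+b))
Apply DISTRIBUTE at root (target: (b*(32+b))): (b*(32+b)) -> ((b*32)+(b*b))
Apply FACTOR at root (target: ((b*32)+(b*b))): ((b*32)+(b*b)) -> (b*(32+b))
Apply DISTRIBUTE at root (target: (b*(32+b))): (b*(32+b)) -> ((b*32)+(b*b))

Answer: ((b*32)+(b*b))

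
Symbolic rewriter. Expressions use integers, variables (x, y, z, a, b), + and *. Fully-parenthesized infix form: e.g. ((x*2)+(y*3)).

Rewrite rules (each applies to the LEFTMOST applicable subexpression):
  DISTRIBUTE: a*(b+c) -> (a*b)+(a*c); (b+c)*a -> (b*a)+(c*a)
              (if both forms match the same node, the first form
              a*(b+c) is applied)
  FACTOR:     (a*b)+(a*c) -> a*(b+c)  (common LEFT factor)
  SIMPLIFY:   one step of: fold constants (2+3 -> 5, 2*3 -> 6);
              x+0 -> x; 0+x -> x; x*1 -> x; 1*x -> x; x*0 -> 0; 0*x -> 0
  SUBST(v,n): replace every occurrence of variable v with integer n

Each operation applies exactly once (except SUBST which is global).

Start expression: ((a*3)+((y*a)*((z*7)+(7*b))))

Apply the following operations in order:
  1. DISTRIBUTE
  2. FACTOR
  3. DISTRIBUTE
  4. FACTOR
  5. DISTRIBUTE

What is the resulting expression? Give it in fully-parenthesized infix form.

Answer: ((a*3)+(((y*a)*(z*7))+((y*a)*(7*b))))

Derivation:
Start: ((a*3)+((y*a)*((z*7)+(7*b))))
Apply DISTRIBUTE at R (target: ((y*a)*((z*7)+(7*b)))): ((a*3)+((y*a)*((z*7)+(7*b)))) -> ((a*3)+(((y*a)*(z*7))+((y*a)*(7*b))))
Apply FACTOR at R (target: (((y*a)*(z*7))+((y*a)*(7*b)))): ((a*3)+(((y*a)*(z*7))+((y*a)*(7*b)))) -> ((a*3)+((y*a)*((z*7)+(7*b))))
Apply DISTRIBUTE at R (target: ((y*a)*((z*7)+(7*b)))): ((a*3)+((y*a)*((z*7)+(7*b)))) -> ((a*3)+(((y*a)*(z*7))+((y*a)*(7*b))))
Apply FACTOR at R (target: (((y*a)*(z*7))+((y*a)*(7*b)))): ((a*3)+(((y*a)*(z*7))+((y*a)*(7*b)))) -> ((a*3)+((y*a)*((z*7)+(7*b))))
Apply DISTRIBUTE at R (target: ((y*a)*((z*7)+(7*b)))): ((a*3)+((y*a)*((z*7)+(7*b)))) -> ((a*3)+(((y*a)*(z*7))+((y*a)*(7*b))))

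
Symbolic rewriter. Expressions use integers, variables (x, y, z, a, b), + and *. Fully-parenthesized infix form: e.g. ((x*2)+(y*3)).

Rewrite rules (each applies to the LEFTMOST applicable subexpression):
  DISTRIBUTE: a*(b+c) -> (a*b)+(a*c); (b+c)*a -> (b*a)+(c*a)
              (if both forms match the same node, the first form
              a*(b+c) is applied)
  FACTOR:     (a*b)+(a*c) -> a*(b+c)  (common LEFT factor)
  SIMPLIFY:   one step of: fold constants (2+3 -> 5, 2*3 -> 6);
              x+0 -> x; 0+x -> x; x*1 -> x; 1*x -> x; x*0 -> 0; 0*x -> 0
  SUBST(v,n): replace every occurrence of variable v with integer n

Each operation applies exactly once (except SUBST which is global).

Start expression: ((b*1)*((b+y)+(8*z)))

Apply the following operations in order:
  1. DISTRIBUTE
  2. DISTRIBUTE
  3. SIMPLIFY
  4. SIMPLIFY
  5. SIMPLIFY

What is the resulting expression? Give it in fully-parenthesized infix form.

Start: ((b*1)*((b+y)+(8*z)))
Apply DISTRIBUTE at root (target: ((b*1)*((b+y)+(8*z)))): ((b*1)*((b+y)+(8*z))) -> (((b*1)*(b+y))+((b*1)*(8*z)))
Apply DISTRIBUTE at L (target: ((b*1)*(b+y))): (((b*1)*(b+y))+((b*1)*(8*z))) -> ((((b*1)*b)+((b*1)*y))+((b*1)*(8*z)))
Apply SIMPLIFY at LLL (target: (b*1)): ((((b*1)*b)+((b*1)*y))+((b*1)*(8*z))) -> (((b*b)+((b*1)*y))+((b*1)*(8*z)))
Apply SIMPLIFY at LRL (target: (b*1)): (((b*b)+((b*1)*y))+((b*1)*(8*z))) -> (((b*b)+(b*y))+((b*1)*(8*z)))
Apply SIMPLIFY at RL (target: (b*1)): (((b*b)+(b*y))+((b*1)*(8*z))) -> (((b*b)+(b*y))+(b*(8*z)))

Answer: (((b*b)+(b*y))+(b*(8*z)))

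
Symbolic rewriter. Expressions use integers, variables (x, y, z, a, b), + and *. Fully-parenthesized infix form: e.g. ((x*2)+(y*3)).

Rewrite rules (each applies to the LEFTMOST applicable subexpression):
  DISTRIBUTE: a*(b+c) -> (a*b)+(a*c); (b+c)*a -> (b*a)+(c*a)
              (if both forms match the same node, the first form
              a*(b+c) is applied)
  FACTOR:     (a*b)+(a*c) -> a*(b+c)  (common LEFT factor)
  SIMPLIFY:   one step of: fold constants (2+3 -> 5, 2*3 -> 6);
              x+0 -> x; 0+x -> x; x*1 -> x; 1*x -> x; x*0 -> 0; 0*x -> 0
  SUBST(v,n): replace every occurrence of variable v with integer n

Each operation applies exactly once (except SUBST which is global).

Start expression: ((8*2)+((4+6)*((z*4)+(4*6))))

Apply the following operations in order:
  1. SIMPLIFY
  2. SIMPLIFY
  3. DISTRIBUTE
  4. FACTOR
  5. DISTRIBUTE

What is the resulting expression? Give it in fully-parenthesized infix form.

Start: ((8*2)+((4+6)*((z*4)+(4*6))))
Apply SIMPLIFY at L (target: (8*2)): ((8*2)+((4+6)*((z*4)+(4*6)))) -> (16+((4+6)*((z*4)+(4*6))))
Apply SIMPLIFY at RL (target: (4+6)): (16+((4+6)*((z*4)+(4*6)))) -> (16+(10*((z*4)+(4*6))))
Apply DISTRIBUTE at R (target: (10*((z*4)+(4*6)))): (16+(10*((z*4)+(4*6)))) -> (16+((10*(z*4))+(10*(4*6))))
Apply FACTOR at R (target: ((10*(z*4))+(10*(4*6)))): (16+((10*(z*4))+(10*(4*6)))) -> (16+(10*((z*4)+(4*6))))
Apply DISTRIBUTE at R (target: (10*((z*4)+(4*6)))): (16+(10*((z*4)+(4*6)))) -> (16+((10*(z*4))+(10*(4*6))))

Answer: (16+((10*(z*4))+(10*(4*6))))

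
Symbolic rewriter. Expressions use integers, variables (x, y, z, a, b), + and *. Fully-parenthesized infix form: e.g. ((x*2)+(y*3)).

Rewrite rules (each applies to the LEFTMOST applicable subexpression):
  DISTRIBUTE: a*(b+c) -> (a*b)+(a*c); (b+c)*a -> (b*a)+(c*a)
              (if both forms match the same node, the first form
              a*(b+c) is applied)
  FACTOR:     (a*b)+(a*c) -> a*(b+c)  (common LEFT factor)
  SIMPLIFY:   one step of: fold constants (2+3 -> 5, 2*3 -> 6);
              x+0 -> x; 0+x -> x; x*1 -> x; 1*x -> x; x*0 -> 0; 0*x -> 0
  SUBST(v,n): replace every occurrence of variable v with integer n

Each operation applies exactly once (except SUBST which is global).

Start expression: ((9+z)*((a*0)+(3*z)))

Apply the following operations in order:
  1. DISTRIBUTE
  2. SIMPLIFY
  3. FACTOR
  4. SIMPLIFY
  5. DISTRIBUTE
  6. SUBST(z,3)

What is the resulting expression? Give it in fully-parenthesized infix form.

Start: ((9+z)*((a*0)+(3*z)))
Apply DISTRIBUTE at root (target: ((9+z)*((a*0)+(3*z)))): ((9+z)*((a*0)+(3*z))) -> (((9+z)*(a*0))+((9+z)*(3*z)))
Apply SIMPLIFY at LR (target: (a*0)): (((9+z)*(a*0))+((9+z)*(3*z))) -> (((9+z)*0)+((9+z)*(3*z)))
Apply FACTOR at root (target: (((9+z)*0)+((9+z)*(3*z)))): (((9+z)*0)+((9+z)*(3*z))) -> ((9+z)*(0+(3*z)))
Apply SIMPLIFY at R (target: (0+(3*z))): ((9+z)*(0+(3*z))) -> ((9+z)*(3*z))
Apply DISTRIBUTE at root (target: ((9+z)*(3*z))): ((9+z)*(3*z)) -> ((9*(3*z))+(z*(3*z)))
Apply SUBST(z,3): ((9*(3*z))+(z*(3*z))) -> ((9*(3*3))+(3*(3*3)))

Answer: ((9*(3*3))+(3*(3*3)))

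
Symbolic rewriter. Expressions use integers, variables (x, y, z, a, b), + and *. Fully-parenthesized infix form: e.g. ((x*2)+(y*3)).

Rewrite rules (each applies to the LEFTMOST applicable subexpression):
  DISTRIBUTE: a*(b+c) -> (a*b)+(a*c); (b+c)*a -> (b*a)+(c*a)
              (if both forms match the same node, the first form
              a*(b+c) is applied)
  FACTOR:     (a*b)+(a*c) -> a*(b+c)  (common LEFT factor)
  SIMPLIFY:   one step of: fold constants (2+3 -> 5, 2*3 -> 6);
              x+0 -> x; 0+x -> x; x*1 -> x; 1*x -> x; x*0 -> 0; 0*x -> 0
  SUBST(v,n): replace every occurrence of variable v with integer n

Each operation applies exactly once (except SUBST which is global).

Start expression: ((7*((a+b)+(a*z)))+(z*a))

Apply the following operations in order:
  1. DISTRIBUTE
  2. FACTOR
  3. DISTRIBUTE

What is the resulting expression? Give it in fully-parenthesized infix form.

Start: ((7*((a+b)+(a*z)))+(z*a))
Apply DISTRIBUTE at L (target: (7*((a+b)+(a*z)))): ((7*((a+b)+(a*z)))+(z*a)) -> (((7*(a+b))+(7*(a*z)))+(z*a))
Apply FACTOR at L (target: ((7*(a+b))+(7*(a*z)))): (((7*(a+b))+(7*(a*z)))+(z*a)) -> ((7*((a+b)+(a*z)))+(z*a))
Apply DISTRIBUTE at L (target: (7*((a+b)+(a*z)))): ((7*((a+b)+(a*z)))+(z*a)) -> (((7*(a+b))+(7*(a*z)))+(z*a))

Answer: (((7*(a+b))+(7*(a*z)))+(z*a))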